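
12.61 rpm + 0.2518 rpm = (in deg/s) 77.17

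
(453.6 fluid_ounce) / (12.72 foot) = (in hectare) 3.46e-07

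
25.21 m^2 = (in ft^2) 271.4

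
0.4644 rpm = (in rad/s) 0.04863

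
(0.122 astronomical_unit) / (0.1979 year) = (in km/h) 1.053e+04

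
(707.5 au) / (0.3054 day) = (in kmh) 1.444e+10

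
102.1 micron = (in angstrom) 1.021e+06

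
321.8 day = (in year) 0.8816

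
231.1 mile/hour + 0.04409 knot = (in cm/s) 1.033e+04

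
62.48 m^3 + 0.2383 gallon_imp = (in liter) 6.248e+04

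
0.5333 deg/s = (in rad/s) 0.009308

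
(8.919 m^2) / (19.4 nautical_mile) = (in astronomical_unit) 1.659e-15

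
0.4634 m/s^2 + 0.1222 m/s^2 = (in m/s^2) 0.5856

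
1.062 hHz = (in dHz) 1062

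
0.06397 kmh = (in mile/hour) 0.03975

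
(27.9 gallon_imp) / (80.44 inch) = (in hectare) 6.208e-06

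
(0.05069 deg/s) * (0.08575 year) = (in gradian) 1.523e+05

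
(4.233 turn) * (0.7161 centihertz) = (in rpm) 1.819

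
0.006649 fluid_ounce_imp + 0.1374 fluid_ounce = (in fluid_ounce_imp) 0.1497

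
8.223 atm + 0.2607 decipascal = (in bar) 8.332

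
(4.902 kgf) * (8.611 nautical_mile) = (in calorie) 1.832e+05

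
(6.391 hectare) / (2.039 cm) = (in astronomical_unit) 2.095e-05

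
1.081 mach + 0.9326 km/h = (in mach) 1.082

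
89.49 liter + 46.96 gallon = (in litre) 267.3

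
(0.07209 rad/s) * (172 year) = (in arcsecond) 8.066e+13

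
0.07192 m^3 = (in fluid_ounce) 2432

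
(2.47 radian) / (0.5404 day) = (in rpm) 0.0005052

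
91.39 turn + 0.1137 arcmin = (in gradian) 3.656e+04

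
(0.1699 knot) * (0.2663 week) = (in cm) 1.408e+06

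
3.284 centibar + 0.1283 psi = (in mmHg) 31.27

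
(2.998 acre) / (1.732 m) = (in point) 1.986e+07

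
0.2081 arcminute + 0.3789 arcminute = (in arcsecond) 35.22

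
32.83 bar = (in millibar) 3.283e+04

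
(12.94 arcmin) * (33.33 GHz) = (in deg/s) 7.188e+09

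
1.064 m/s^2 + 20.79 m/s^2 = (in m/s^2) 21.85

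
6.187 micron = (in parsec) 2.005e-22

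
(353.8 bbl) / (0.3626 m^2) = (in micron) 1.551e+08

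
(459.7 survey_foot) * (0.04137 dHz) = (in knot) 1.127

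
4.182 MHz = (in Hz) 4.182e+06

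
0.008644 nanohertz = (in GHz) 8.644e-21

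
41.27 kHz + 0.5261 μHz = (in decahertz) 4127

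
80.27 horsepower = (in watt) 5.986e+04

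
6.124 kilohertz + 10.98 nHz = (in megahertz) 0.006124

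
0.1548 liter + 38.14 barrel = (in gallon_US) 1602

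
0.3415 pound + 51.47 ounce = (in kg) 1.614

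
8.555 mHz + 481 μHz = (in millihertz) 9.036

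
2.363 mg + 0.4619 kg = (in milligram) 4.619e+05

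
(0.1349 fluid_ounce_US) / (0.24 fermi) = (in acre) 4.108e+06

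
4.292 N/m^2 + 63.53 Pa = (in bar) 0.0006782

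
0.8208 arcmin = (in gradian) 0.0152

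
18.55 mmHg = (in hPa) 24.73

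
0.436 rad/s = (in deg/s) 24.98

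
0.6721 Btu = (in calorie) 169.5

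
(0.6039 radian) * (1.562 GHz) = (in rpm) 9.008e+09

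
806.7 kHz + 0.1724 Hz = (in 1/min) 4.84e+07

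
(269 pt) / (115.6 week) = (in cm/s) 1.357e-07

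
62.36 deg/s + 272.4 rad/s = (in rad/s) 273.5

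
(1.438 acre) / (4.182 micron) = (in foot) 4.565e+09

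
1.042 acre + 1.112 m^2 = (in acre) 1.042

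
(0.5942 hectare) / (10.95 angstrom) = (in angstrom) 5.426e+22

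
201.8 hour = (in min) 1.211e+04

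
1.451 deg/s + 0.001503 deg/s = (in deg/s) 1.453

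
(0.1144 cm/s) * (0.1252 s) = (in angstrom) 1.432e+06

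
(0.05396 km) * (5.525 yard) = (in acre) 0.06736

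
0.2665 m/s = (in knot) 0.518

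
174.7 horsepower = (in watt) 1.303e+05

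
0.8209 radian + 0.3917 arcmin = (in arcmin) 2822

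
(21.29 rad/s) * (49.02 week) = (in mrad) 6.312e+11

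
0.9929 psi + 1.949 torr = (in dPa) 7.106e+04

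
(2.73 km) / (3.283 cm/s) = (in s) 8.316e+04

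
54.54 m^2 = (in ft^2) 587.1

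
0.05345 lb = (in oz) 0.8552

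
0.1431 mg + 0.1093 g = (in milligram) 109.4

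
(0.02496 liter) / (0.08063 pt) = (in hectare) 8.775e-05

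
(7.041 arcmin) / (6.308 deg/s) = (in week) 3.076e-08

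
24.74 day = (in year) 0.06778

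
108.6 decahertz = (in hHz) 10.86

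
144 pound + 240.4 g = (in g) 6.556e+04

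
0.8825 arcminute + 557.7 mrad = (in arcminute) 1918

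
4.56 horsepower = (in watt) 3400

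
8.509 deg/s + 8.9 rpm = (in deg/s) 61.91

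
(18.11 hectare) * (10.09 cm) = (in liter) 1.827e+07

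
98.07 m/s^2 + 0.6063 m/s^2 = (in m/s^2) 98.68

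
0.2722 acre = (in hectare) 0.1102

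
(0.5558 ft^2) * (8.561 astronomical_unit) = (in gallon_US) 1.747e+13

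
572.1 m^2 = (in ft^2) 6158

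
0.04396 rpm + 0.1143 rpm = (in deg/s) 0.9496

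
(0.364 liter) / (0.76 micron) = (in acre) 0.1184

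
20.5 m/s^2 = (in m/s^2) 20.5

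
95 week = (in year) 1.822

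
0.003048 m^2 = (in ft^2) 0.03281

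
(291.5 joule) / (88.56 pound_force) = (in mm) 740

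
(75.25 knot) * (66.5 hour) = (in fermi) 9.268e+21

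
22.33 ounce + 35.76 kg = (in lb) 80.23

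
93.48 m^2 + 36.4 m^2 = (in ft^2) 1398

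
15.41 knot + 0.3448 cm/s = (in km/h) 28.55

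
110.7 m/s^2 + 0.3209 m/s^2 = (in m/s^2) 111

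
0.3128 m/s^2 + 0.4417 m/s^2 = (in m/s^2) 0.7545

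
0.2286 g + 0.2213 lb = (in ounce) 3.549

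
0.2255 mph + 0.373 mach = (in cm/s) 1.271e+04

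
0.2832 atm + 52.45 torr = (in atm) 0.3522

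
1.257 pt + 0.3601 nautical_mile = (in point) 1.89e+06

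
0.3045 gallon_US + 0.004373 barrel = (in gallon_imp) 0.4065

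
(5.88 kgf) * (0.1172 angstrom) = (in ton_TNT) 1.615e-19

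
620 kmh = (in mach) 0.5058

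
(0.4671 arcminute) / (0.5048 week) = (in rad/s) 4.45e-10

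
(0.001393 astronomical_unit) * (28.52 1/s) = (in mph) 1.329e+10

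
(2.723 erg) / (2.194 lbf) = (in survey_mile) 1.734e-11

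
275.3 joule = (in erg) 2.753e+09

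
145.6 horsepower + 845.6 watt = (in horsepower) 146.7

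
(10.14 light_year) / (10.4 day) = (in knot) 2.075e+11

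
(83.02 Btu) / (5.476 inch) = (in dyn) 6.297e+10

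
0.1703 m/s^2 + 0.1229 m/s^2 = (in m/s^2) 0.2932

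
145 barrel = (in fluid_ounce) 7.795e+05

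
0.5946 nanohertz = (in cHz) 5.946e-08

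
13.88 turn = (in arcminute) 2.998e+05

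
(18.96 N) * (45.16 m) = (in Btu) 0.8116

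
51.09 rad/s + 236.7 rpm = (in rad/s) 75.88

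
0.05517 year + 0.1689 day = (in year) 0.05563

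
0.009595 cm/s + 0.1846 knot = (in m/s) 0.09506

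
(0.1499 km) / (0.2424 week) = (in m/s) 0.001022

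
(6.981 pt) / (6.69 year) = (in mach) 3.428e-14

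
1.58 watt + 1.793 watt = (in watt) 3.373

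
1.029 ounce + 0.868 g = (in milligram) 3.004e+04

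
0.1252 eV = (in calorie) 4.794e-21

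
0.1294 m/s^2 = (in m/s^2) 0.1294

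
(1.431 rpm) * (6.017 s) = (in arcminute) 3100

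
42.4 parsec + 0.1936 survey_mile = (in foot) 4.292e+18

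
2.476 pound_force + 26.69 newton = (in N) 37.7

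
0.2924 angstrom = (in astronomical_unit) 1.955e-22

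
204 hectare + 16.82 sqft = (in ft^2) 2.196e+07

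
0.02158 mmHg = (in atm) 2.839e-05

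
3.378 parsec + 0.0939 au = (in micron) 1.042e+23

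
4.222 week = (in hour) 709.3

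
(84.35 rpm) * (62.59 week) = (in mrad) 3.344e+11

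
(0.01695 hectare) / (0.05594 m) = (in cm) 3.03e+05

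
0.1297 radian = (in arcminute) 445.9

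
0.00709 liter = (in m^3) 7.09e-06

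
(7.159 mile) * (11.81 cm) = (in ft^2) 1.465e+04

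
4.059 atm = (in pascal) 4.113e+05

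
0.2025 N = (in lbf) 0.04552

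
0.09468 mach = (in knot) 62.67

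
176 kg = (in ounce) 6208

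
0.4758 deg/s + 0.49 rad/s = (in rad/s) 0.4983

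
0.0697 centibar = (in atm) 0.0006879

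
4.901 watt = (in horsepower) 0.006572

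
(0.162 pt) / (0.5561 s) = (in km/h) 0.00037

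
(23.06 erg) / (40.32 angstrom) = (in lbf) 128.6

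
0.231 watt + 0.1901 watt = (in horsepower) 0.0005647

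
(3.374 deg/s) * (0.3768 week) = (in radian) 1.342e+04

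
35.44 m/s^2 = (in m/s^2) 35.44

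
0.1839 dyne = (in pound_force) 4.134e-07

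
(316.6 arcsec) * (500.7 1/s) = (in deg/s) 44.03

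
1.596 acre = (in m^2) 6459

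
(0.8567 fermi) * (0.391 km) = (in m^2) 3.35e-13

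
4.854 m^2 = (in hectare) 0.0004854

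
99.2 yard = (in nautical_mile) 0.04898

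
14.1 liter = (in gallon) 3.725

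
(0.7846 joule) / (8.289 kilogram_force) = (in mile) 5.998e-06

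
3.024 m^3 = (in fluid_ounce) 1.023e+05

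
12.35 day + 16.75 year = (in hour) 1.47e+05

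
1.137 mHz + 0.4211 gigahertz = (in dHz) 4.211e+09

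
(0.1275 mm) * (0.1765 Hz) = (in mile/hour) 5.034e-05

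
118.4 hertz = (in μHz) 1.184e+08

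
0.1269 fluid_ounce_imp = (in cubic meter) 3.606e-06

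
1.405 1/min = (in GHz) 2.342e-11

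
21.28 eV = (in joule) 3.409e-18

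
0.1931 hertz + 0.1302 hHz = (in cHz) 1321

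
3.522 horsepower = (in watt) 2626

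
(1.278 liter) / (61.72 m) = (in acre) 5.117e-09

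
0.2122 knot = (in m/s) 0.1092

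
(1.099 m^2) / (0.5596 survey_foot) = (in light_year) 6.811e-16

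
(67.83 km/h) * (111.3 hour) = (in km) 7549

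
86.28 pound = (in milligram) 3.914e+07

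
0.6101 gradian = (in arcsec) 1977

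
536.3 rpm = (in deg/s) 3218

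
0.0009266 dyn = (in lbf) 2.083e-09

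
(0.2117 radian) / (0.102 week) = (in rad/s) 3.432e-06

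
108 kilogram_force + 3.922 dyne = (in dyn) 1.059e+08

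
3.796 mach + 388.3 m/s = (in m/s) 1681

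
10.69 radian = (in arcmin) 3.675e+04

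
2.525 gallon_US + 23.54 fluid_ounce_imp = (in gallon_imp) 2.25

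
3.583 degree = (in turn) 0.009953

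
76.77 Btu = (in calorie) 1.936e+04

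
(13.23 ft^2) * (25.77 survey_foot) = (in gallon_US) 2550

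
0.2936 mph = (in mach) 0.0003855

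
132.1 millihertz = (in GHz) 1.321e-10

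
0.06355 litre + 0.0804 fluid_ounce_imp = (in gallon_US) 0.01739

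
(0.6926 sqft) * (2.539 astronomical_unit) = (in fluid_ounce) 8.264e+14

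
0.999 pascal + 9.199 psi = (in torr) 475.7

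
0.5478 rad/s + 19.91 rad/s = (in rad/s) 20.46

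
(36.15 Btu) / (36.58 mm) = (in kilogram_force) 1.063e+05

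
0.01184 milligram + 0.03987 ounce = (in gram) 1.13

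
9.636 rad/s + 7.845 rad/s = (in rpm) 166.9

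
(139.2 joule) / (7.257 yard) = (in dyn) 2.098e+06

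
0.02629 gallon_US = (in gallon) 0.02629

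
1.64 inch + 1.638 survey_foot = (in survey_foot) 1.775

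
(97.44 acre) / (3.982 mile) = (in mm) 6.153e+04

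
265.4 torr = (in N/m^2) 3.538e+04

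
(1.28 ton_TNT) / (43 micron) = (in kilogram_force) 1.27e+13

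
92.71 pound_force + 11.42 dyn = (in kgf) 42.05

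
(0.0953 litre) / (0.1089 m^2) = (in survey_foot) 0.002871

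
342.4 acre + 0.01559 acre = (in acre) 342.4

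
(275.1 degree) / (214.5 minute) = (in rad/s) 0.0003731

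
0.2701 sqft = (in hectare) 2.509e-06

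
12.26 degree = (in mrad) 214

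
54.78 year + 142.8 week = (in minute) 3.023e+07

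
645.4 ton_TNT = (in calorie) 6.454e+11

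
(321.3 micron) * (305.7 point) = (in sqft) 0.000373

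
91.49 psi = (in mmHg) 4731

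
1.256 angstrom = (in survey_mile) 7.804e-14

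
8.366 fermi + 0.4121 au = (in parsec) 1.998e-06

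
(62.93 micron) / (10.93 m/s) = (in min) 9.596e-08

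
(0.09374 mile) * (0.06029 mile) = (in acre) 3.617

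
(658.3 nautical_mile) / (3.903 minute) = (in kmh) 1.874e+04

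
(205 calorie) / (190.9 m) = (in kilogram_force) 0.4582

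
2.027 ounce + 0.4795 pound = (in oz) 9.699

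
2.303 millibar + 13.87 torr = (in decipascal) 2.079e+04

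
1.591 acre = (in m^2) 6439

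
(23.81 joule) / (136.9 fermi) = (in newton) 1.739e+14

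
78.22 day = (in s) 6.758e+06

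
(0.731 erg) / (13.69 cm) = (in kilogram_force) 5.445e-08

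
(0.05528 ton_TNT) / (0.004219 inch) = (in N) 2.158e+12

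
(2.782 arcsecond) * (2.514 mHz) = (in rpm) 3.238e-07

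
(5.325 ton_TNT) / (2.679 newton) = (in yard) 9.095e+09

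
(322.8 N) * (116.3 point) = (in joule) 13.24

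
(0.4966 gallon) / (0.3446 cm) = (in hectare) 5.455e-05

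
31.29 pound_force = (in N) 139.2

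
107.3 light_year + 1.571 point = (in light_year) 107.3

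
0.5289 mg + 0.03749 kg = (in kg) 0.03749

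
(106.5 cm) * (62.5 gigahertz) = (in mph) 1.489e+11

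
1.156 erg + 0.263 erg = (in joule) 1.419e-07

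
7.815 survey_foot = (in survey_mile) 0.00148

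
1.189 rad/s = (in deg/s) 68.12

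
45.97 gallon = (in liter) 174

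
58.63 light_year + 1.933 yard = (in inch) 2.184e+19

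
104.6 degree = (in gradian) 116.2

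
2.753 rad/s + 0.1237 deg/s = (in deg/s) 157.9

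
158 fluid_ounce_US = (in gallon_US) 1.234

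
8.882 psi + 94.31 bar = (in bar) 94.92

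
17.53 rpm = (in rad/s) 1.836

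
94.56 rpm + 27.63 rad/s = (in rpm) 358.4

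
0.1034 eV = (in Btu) 1.57e-23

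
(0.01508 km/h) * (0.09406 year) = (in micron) 1.243e+10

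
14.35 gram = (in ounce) 0.5062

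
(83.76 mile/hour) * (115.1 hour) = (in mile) 9641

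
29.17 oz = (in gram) 827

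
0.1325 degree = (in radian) 0.002313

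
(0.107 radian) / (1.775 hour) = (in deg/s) 0.0009594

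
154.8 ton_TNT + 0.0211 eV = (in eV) 4.043e+30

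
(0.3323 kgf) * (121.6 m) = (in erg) 3.963e+09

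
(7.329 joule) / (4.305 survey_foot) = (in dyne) 5.585e+05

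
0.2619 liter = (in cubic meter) 0.0002619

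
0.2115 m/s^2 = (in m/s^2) 0.2115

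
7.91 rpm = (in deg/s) 47.46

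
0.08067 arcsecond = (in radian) 3.911e-07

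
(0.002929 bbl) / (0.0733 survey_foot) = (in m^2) 0.02084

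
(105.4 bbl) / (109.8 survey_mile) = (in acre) 2.343e-08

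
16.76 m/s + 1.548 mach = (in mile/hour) 1217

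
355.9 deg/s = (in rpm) 59.32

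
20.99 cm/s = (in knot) 0.408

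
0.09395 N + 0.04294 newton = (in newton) 0.1369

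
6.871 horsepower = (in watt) 5124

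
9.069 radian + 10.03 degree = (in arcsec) 1.907e+06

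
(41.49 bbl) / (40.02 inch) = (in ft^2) 69.85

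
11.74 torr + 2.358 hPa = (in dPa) 1.801e+04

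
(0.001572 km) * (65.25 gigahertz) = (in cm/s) 1.026e+13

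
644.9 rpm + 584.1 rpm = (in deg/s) 7374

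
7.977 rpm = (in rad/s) 0.8353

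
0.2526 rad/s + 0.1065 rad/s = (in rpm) 3.429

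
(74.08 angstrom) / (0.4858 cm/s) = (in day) 1.765e-11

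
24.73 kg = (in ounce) 872.3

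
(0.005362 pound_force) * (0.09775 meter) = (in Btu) 2.21e-06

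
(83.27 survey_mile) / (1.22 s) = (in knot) 2.135e+05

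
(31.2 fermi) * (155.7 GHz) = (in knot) 0.009443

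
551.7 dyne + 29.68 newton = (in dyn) 2.969e+06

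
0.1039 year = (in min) 5.461e+04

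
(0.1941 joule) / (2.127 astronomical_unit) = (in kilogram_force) 6.22e-14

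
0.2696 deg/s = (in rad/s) 0.004705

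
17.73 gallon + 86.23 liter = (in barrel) 0.9645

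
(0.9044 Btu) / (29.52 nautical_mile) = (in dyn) 1745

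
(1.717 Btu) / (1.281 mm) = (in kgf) 1.442e+05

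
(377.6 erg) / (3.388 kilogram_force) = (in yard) 1.243e-06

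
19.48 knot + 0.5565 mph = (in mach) 0.03016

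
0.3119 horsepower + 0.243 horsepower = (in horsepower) 0.5549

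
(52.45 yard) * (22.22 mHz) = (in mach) 0.00313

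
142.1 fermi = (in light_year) 1.502e-29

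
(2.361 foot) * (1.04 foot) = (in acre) 5.637e-05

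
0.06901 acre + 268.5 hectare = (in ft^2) 2.89e+07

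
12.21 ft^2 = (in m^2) 1.134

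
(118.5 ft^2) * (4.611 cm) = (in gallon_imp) 111.7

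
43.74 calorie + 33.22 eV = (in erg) 1.83e+09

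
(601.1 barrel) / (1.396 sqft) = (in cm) 7.369e+04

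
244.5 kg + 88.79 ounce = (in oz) 8713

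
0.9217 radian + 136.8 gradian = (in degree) 175.9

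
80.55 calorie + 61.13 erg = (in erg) 3.37e+09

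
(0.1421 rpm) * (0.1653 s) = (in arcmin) 8.456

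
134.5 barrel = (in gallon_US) 5649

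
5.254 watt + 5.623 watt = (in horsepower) 0.01459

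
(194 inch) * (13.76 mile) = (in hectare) 10.91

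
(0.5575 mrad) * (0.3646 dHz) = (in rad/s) 2.033e-05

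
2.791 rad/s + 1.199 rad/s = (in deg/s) 228.6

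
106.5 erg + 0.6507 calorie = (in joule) 2.723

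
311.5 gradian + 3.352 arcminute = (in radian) 4.894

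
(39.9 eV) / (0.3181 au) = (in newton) 1.343e-28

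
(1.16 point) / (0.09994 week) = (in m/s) 6.77e-09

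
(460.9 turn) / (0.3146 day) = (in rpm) 1.017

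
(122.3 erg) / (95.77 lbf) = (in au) 1.919e-19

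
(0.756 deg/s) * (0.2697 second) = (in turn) 0.0005664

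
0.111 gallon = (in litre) 0.4202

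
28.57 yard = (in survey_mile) 0.01623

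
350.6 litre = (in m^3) 0.3506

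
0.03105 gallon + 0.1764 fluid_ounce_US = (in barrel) 0.0007721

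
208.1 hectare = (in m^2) 2.081e+06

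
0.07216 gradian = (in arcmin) 3.897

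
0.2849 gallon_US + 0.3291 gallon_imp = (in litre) 2.575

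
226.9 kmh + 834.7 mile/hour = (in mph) 975.7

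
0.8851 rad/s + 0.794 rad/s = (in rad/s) 1.679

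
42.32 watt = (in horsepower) 0.05675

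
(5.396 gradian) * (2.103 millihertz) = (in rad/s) 0.0001783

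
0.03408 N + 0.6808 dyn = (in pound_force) 0.007663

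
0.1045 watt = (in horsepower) 0.0001401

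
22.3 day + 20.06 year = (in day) 7344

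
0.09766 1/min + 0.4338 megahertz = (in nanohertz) 4.338e+14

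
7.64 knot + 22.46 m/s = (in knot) 51.3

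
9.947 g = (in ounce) 0.3509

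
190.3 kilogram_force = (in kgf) 190.3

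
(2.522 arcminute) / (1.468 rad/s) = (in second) 0.0004997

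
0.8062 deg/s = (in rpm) 0.1344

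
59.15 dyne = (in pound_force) 0.000133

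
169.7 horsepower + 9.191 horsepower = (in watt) 1.334e+05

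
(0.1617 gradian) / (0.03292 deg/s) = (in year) 1.402e-07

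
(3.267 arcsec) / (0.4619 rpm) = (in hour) 9.096e-08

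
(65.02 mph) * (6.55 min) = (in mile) 7.098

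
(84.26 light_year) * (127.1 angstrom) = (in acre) 2.504e+06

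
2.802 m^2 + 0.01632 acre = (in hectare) 0.006885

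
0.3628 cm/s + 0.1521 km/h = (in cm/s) 4.588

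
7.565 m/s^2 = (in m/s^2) 7.565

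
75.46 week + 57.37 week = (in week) 132.8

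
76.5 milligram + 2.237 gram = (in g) 2.314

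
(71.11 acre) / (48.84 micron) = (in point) 1.67e+13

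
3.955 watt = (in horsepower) 0.005304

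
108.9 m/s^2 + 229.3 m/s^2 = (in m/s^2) 338.2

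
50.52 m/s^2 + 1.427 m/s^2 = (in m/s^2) 51.95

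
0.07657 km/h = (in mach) 6.247e-05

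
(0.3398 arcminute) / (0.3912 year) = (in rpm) 7.651e-11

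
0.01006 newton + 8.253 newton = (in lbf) 1.858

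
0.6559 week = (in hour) 110.2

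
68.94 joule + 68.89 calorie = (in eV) 2.229e+21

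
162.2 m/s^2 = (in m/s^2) 162.2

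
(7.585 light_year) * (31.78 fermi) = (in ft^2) 2.455e+04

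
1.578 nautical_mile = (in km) 2.922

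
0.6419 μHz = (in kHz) 6.419e-10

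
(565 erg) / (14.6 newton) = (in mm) 0.00387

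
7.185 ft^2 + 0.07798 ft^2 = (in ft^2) 7.263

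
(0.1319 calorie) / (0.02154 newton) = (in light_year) 2.708e-15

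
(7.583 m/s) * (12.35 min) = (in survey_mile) 3.491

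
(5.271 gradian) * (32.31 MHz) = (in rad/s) 2.675e+06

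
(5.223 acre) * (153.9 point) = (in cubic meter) 1148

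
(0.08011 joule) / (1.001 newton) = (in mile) 4.973e-05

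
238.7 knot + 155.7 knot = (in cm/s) 2.029e+04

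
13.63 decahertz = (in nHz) 1.363e+11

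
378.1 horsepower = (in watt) 2.819e+05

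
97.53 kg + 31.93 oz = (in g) 9.844e+04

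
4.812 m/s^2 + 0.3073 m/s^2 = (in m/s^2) 5.119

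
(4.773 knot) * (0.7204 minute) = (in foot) 348.2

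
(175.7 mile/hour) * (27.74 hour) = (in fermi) 7.844e+21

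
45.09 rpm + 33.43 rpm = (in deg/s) 471.1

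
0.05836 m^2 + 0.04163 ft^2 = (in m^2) 0.06223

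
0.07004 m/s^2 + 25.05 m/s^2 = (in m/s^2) 25.12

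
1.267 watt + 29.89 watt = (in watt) 31.16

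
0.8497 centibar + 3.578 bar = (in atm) 3.54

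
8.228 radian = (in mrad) 8228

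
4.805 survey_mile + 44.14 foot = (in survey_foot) 2.541e+04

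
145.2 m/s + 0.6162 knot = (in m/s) 145.5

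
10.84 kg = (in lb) 23.9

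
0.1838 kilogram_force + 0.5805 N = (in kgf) 0.243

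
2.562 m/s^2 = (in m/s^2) 2.562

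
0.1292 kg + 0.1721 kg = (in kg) 0.3013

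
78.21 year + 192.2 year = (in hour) 2.369e+06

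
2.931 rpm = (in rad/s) 0.3069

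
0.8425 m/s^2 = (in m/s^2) 0.8425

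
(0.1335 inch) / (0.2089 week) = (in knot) 5.217e-08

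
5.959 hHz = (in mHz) 5.959e+05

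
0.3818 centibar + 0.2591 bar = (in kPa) 26.29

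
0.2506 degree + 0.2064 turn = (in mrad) 1301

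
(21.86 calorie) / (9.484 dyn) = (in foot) 3.164e+06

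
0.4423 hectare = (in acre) 1.093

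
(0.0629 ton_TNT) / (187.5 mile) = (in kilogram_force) 88.93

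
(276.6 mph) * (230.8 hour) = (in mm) 1.027e+11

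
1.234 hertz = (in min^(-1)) 74.04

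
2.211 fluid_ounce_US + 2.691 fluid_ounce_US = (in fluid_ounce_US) 4.902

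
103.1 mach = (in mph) 7.853e+04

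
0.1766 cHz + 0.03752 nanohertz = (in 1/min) 0.106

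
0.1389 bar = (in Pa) 1.389e+04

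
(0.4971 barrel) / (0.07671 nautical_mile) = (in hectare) 5.563e-08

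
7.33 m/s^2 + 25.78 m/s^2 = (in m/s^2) 33.11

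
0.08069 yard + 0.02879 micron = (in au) 4.932e-13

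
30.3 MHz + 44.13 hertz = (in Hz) 3.03e+07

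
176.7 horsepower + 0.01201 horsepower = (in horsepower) 176.7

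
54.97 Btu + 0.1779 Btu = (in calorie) 1.391e+04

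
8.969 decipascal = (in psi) 0.0001301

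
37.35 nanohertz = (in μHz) 0.03735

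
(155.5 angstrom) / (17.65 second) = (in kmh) 3.172e-09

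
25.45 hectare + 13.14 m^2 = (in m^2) 2.545e+05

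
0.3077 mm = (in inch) 0.01211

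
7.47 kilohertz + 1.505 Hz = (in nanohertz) 7.472e+12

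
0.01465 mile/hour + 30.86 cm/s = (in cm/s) 31.51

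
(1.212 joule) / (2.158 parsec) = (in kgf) 1.856e-18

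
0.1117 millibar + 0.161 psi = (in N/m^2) 1121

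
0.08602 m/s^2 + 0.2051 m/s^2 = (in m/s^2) 0.2911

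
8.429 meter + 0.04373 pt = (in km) 0.008429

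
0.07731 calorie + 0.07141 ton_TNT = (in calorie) 7.141e+07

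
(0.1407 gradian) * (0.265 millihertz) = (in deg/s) 3.356e-05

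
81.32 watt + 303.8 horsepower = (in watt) 2.266e+05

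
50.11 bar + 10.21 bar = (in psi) 874.9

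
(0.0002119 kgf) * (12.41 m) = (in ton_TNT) 6.164e-12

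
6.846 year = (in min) 3.598e+06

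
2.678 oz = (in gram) 75.92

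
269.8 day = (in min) 3.885e+05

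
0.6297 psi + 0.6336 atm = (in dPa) 6.854e+05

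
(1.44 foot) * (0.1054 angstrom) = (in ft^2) 4.98e-11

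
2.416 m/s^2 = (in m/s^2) 2.416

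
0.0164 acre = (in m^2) 66.37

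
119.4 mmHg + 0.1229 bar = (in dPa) 2.821e+05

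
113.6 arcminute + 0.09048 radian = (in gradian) 7.864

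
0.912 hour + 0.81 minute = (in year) 0.0001057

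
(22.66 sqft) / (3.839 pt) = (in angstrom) 1.554e+13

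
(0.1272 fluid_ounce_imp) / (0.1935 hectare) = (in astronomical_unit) 1.249e-20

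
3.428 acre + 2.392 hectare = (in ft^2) 4.068e+05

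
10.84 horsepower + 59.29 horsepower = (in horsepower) 70.13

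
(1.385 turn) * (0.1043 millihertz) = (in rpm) 0.008667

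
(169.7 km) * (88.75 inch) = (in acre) 94.53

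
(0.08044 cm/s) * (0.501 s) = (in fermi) 4.03e+11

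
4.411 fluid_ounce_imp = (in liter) 0.1253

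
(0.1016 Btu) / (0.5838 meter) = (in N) 183.6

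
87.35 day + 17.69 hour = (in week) 12.58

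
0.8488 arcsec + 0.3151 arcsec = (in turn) 8.981e-07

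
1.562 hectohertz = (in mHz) 1.562e+05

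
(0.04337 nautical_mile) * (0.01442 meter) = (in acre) 0.0002862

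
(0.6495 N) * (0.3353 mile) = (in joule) 350.5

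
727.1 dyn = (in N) 0.007271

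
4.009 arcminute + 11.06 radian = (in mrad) 1.106e+04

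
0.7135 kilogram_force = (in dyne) 6.997e+05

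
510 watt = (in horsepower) 0.6839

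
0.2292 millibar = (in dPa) 229.2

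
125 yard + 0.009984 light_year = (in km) 9.446e+10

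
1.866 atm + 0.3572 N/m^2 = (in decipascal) 1.891e+06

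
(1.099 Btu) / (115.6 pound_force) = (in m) 2.255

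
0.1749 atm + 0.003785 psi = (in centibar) 17.75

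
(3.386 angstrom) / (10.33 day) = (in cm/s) 3.794e-14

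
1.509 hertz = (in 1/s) 1.509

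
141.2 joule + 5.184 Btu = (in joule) 5611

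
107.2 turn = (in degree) 3.859e+04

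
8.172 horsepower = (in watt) 6094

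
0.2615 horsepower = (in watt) 195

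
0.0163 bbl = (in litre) 2.591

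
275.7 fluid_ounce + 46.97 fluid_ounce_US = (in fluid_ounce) 322.7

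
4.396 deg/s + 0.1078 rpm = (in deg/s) 5.043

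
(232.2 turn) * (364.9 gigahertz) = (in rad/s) 5.324e+14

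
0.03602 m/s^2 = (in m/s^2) 0.03602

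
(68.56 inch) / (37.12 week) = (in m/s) 7.757e-08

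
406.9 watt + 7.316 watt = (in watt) 414.2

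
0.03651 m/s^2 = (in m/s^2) 0.03651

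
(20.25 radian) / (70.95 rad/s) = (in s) 0.2854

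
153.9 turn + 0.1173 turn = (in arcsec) 1.996e+08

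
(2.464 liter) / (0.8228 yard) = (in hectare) 3.275e-07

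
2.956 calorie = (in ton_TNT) 2.956e-09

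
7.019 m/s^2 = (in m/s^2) 7.019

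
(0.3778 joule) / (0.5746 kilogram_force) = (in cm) 6.705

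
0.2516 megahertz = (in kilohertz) 251.6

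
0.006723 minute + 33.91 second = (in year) 1.088e-06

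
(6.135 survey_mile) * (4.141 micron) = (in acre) 1.01e-05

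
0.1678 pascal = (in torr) 0.001259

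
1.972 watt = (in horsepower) 0.002644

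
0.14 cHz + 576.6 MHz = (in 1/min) 3.46e+10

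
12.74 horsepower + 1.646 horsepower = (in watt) 1.073e+04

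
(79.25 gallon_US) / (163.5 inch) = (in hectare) 7.224e-06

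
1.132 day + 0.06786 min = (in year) 0.003101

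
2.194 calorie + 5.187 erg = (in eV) 5.73e+19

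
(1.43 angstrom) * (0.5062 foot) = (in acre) 5.452e-15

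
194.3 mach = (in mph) 1.48e+05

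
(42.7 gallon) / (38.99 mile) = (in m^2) 2.576e-06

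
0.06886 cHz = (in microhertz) 688.6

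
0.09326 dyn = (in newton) 9.326e-07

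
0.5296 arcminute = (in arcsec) 31.78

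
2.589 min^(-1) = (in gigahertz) 4.315e-11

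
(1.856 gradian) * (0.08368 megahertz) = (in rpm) 2.33e+04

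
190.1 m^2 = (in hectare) 0.01901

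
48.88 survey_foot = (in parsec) 4.828e-16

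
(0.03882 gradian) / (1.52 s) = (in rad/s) 0.0004012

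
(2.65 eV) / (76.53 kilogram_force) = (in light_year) 5.98e-38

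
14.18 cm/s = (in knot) 0.2756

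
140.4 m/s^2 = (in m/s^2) 140.4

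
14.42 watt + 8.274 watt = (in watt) 22.69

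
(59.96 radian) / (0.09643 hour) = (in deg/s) 9.896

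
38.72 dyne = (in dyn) 38.72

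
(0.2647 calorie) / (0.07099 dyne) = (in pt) 4.422e+09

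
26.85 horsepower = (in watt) 2.002e+04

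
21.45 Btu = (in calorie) 5409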